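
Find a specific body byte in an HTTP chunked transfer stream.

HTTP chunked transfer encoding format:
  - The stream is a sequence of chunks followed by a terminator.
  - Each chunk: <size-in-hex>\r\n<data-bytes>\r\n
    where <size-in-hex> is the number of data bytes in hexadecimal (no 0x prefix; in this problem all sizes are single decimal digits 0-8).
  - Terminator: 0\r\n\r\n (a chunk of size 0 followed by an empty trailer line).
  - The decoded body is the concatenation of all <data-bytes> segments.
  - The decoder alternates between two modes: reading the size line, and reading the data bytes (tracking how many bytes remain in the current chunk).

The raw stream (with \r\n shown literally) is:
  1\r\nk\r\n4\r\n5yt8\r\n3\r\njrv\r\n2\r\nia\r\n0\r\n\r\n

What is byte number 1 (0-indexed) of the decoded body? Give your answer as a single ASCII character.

Chunk 1: stream[0..1]='1' size=0x1=1, data at stream[3..4]='k' -> body[0..1], body so far='k'
Chunk 2: stream[6..7]='4' size=0x4=4, data at stream[9..13]='5yt8' -> body[1..5], body so far='k5yt8'
Chunk 3: stream[15..16]='3' size=0x3=3, data at stream[18..21]='jrv' -> body[5..8], body so far='k5yt8jrv'
Chunk 4: stream[23..24]='2' size=0x2=2, data at stream[26..28]='ia' -> body[8..10], body so far='k5yt8jrvia'
Chunk 5: stream[30..31]='0' size=0 (terminator). Final body='k5yt8jrvia' (10 bytes)
Body byte 1 = '5'

Answer: 5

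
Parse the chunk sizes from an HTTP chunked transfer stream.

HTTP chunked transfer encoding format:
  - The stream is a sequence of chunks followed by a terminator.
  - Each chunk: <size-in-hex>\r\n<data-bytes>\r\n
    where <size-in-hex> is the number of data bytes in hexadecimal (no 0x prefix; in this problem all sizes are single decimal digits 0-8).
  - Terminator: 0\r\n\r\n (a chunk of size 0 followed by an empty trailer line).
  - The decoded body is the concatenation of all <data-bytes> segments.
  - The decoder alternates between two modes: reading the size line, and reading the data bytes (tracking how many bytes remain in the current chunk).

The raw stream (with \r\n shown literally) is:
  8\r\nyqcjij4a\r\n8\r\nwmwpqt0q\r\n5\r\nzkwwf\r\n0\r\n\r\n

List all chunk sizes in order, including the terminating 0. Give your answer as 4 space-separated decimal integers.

Answer: 8 8 5 0

Derivation:
Chunk 1: stream[0..1]='8' size=0x8=8, data at stream[3..11]='yqcjij4a' -> body[0..8], body so far='yqcjij4a'
Chunk 2: stream[13..14]='8' size=0x8=8, data at stream[16..24]='wmwpqt0q' -> body[8..16], body so far='yqcjij4awmwpqt0q'
Chunk 3: stream[26..27]='5' size=0x5=5, data at stream[29..34]='zkwwf' -> body[16..21], body so far='yqcjij4awmwpqt0qzkwwf'
Chunk 4: stream[36..37]='0' size=0 (terminator). Final body='yqcjij4awmwpqt0qzkwwf' (21 bytes)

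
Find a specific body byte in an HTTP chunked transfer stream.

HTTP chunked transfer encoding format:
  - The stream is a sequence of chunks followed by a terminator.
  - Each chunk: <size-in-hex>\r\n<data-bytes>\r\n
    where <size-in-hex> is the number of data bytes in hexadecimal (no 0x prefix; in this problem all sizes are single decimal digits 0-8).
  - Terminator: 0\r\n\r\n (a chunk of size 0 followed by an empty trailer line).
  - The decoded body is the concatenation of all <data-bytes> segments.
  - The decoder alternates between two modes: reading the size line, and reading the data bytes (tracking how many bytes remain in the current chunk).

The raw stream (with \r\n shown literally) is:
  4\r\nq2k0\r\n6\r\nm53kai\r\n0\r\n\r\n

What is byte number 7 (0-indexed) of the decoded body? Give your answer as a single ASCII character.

Answer: k

Derivation:
Chunk 1: stream[0..1]='4' size=0x4=4, data at stream[3..7]='q2k0' -> body[0..4], body so far='q2k0'
Chunk 2: stream[9..10]='6' size=0x6=6, data at stream[12..18]='m53kai' -> body[4..10], body so far='q2k0m53kai'
Chunk 3: stream[20..21]='0' size=0 (terminator). Final body='q2k0m53kai' (10 bytes)
Body byte 7 = 'k'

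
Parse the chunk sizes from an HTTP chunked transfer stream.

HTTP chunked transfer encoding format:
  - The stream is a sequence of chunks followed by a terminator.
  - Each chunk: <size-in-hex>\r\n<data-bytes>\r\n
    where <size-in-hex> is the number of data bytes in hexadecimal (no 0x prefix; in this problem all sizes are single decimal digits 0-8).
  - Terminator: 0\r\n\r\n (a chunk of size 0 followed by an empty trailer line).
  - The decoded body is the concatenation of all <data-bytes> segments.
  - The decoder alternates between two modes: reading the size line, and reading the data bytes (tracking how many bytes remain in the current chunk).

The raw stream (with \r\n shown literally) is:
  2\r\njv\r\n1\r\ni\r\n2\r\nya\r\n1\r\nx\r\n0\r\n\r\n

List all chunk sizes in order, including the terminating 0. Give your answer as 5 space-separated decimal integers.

Chunk 1: stream[0..1]='2' size=0x2=2, data at stream[3..5]='jv' -> body[0..2], body so far='jv'
Chunk 2: stream[7..8]='1' size=0x1=1, data at stream[10..11]='i' -> body[2..3], body so far='jvi'
Chunk 3: stream[13..14]='2' size=0x2=2, data at stream[16..18]='ya' -> body[3..5], body so far='jviya'
Chunk 4: stream[20..21]='1' size=0x1=1, data at stream[23..24]='x' -> body[5..6], body so far='jviyax'
Chunk 5: stream[26..27]='0' size=0 (terminator). Final body='jviyax' (6 bytes)

Answer: 2 1 2 1 0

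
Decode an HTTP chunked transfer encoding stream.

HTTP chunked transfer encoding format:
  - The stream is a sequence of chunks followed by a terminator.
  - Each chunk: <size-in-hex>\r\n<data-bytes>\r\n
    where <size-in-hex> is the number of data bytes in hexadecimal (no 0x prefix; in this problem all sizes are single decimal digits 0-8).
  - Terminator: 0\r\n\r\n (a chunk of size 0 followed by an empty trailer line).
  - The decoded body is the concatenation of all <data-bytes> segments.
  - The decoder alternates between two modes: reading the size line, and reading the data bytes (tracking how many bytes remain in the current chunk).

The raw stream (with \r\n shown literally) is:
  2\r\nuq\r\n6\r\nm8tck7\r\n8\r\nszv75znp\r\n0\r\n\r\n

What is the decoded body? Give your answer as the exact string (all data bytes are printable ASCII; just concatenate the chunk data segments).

Chunk 1: stream[0..1]='2' size=0x2=2, data at stream[3..5]='uq' -> body[0..2], body so far='uq'
Chunk 2: stream[7..8]='6' size=0x6=6, data at stream[10..16]='m8tck7' -> body[2..8], body so far='uqm8tck7'
Chunk 3: stream[18..19]='8' size=0x8=8, data at stream[21..29]='szv75znp' -> body[8..16], body so far='uqm8tck7szv75znp'
Chunk 4: stream[31..32]='0' size=0 (terminator). Final body='uqm8tck7szv75znp' (16 bytes)

Answer: uqm8tck7szv75znp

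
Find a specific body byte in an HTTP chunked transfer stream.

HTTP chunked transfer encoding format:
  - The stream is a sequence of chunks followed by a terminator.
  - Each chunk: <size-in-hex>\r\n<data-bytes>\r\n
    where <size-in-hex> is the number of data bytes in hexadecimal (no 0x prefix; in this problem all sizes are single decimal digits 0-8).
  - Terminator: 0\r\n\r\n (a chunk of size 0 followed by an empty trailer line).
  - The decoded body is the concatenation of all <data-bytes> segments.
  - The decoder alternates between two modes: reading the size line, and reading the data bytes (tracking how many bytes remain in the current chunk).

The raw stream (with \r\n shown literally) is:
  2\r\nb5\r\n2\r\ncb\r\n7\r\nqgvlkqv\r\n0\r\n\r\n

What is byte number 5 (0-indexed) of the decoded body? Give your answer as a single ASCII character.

Answer: g

Derivation:
Chunk 1: stream[0..1]='2' size=0x2=2, data at stream[3..5]='b5' -> body[0..2], body so far='b5'
Chunk 2: stream[7..8]='2' size=0x2=2, data at stream[10..12]='cb' -> body[2..4], body so far='b5cb'
Chunk 3: stream[14..15]='7' size=0x7=7, data at stream[17..24]='qgvlkqv' -> body[4..11], body so far='b5cbqgvlkqv'
Chunk 4: stream[26..27]='0' size=0 (terminator). Final body='b5cbqgvlkqv' (11 bytes)
Body byte 5 = 'g'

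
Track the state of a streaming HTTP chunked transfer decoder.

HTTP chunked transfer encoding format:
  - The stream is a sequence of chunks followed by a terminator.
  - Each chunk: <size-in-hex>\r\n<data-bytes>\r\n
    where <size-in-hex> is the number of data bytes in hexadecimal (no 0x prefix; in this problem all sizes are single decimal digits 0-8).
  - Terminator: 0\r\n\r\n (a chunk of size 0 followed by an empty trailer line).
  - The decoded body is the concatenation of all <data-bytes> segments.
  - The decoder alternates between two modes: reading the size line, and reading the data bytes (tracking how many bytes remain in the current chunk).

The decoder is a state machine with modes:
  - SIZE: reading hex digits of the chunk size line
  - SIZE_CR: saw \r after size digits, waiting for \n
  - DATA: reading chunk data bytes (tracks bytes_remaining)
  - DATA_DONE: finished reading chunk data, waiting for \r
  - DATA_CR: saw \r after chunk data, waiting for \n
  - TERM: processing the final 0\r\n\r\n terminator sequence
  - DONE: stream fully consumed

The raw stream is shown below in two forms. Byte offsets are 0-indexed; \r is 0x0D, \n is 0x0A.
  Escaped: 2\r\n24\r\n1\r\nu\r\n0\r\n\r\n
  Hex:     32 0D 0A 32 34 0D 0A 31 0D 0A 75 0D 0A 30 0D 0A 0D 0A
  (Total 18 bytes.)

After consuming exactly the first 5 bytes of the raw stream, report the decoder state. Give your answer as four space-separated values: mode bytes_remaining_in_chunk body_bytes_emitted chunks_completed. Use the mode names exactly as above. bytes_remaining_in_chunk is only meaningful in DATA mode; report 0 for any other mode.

Answer: DATA_DONE 0 2 0

Derivation:
Byte 0 = '2': mode=SIZE remaining=0 emitted=0 chunks_done=0
Byte 1 = 0x0D: mode=SIZE_CR remaining=0 emitted=0 chunks_done=0
Byte 2 = 0x0A: mode=DATA remaining=2 emitted=0 chunks_done=0
Byte 3 = '2': mode=DATA remaining=1 emitted=1 chunks_done=0
Byte 4 = '4': mode=DATA_DONE remaining=0 emitted=2 chunks_done=0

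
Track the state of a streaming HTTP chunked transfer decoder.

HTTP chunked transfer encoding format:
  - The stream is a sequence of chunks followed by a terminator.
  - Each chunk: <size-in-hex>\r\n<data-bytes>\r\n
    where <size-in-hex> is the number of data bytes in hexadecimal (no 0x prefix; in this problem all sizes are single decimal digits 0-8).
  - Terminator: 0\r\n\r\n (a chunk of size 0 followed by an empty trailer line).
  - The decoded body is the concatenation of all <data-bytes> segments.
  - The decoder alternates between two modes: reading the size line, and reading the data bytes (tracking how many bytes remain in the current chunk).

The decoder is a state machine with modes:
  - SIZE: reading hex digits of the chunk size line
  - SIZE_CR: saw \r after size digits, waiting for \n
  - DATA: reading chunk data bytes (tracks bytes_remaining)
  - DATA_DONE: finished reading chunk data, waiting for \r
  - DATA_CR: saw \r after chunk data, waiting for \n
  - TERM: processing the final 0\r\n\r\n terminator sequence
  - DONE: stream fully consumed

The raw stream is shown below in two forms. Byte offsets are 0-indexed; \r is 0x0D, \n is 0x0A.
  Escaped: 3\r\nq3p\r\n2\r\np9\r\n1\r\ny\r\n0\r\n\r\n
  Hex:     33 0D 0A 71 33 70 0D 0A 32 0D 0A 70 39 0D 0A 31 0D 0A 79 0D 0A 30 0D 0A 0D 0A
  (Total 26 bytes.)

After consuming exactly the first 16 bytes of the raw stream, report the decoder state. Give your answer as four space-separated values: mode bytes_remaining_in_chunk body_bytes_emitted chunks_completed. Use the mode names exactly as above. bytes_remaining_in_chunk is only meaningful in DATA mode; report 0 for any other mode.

Answer: SIZE 0 5 2

Derivation:
Byte 0 = '3': mode=SIZE remaining=0 emitted=0 chunks_done=0
Byte 1 = 0x0D: mode=SIZE_CR remaining=0 emitted=0 chunks_done=0
Byte 2 = 0x0A: mode=DATA remaining=3 emitted=0 chunks_done=0
Byte 3 = 'q': mode=DATA remaining=2 emitted=1 chunks_done=0
Byte 4 = '3': mode=DATA remaining=1 emitted=2 chunks_done=0
Byte 5 = 'p': mode=DATA_DONE remaining=0 emitted=3 chunks_done=0
Byte 6 = 0x0D: mode=DATA_CR remaining=0 emitted=3 chunks_done=0
Byte 7 = 0x0A: mode=SIZE remaining=0 emitted=3 chunks_done=1
Byte 8 = '2': mode=SIZE remaining=0 emitted=3 chunks_done=1
Byte 9 = 0x0D: mode=SIZE_CR remaining=0 emitted=3 chunks_done=1
Byte 10 = 0x0A: mode=DATA remaining=2 emitted=3 chunks_done=1
Byte 11 = 'p': mode=DATA remaining=1 emitted=4 chunks_done=1
Byte 12 = '9': mode=DATA_DONE remaining=0 emitted=5 chunks_done=1
Byte 13 = 0x0D: mode=DATA_CR remaining=0 emitted=5 chunks_done=1
Byte 14 = 0x0A: mode=SIZE remaining=0 emitted=5 chunks_done=2
Byte 15 = '1': mode=SIZE remaining=0 emitted=5 chunks_done=2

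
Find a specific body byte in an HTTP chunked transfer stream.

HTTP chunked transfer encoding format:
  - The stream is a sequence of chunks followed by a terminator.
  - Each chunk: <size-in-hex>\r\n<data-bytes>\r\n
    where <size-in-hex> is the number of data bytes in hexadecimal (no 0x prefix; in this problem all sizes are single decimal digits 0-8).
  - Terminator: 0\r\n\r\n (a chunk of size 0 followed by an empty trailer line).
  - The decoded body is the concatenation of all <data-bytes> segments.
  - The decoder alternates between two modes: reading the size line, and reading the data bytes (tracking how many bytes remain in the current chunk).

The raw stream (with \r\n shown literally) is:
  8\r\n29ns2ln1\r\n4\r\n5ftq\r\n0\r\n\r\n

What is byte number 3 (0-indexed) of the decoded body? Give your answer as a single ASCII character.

Chunk 1: stream[0..1]='8' size=0x8=8, data at stream[3..11]='29ns2ln1' -> body[0..8], body so far='29ns2ln1'
Chunk 2: stream[13..14]='4' size=0x4=4, data at stream[16..20]='5ftq' -> body[8..12], body so far='29ns2ln15ftq'
Chunk 3: stream[22..23]='0' size=0 (terminator). Final body='29ns2ln15ftq' (12 bytes)
Body byte 3 = 's'

Answer: s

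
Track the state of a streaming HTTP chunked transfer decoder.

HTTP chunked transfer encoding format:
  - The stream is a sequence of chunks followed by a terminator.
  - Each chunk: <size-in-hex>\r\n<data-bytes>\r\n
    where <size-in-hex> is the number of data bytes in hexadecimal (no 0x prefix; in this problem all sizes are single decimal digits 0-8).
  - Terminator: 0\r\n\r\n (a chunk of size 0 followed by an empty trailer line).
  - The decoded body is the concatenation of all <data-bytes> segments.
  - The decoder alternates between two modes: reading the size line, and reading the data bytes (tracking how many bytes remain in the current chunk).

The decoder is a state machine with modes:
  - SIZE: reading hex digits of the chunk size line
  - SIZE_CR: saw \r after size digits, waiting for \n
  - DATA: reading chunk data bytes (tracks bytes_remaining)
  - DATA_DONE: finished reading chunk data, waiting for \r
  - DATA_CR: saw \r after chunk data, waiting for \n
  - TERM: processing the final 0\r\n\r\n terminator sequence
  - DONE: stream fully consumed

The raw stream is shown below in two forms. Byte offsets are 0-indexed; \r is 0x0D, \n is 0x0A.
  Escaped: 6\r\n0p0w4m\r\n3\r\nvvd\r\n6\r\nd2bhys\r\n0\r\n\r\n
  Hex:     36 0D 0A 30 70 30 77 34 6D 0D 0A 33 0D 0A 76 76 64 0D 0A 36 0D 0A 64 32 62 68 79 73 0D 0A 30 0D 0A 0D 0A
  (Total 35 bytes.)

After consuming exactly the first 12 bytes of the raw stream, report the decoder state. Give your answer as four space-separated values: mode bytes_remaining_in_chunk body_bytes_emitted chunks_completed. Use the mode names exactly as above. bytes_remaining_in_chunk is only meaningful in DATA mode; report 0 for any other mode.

Answer: SIZE 0 6 1

Derivation:
Byte 0 = '6': mode=SIZE remaining=0 emitted=0 chunks_done=0
Byte 1 = 0x0D: mode=SIZE_CR remaining=0 emitted=0 chunks_done=0
Byte 2 = 0x0A: mode=DATA remaining=6 emitted=0 chunks_done=0
Byte 3 = '0': mode=DATA remaining=5 emitted=1 chunks_done=0
Byte 4 = 'p': mode=DATA remaining=4 emitted=2 chunks_done=0
Byte 5 = '0': mode=DATA remaining=3 emitted=3 chunks_done=0
Byte 6 = 'w': mode=DATA remaining=2 emitted=4 chunks_done=0
Byte 7 = '4': mode=DATA remaining=1 emitted=5 chunks_done=0
Byte 8 = 'm': mode=DATA_DONE remaining=0 emitted=6 chunks_done=0
Byte 9 = 0x0D: mode=DATA_CR remaining=0 emitted=6 chunks_done=0
Byte 10 = 0x0A: mode=SIZE remaining=0 emitted=6 chunks_done=1
Byte 11 = '3': mode=SIZE remaining=0 emitted=6 chunks_done=1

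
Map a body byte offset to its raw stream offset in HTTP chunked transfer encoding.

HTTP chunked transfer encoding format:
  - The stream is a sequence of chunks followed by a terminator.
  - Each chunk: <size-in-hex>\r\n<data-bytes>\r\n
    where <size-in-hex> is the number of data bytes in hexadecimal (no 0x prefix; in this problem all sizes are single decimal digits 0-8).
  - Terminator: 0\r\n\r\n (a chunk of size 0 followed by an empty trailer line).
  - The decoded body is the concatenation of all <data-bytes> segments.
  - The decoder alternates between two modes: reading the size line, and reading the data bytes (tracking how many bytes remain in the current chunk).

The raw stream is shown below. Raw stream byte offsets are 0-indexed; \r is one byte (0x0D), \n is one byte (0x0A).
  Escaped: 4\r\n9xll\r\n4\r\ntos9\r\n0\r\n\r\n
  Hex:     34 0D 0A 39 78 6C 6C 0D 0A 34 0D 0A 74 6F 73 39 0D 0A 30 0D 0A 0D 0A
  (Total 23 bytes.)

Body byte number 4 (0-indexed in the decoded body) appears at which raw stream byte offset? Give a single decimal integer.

Answer: 12

Derivation:
Chunk 1: stream[0..1]='4' size=0x4=4, data at stream[3..7]='9xll' -> body[0..4], body so far='9xll'
Chunk 2: stream[9..10]='4' size=0x4=4, data at stream[12..16]='tos9' -> body[4..8], body so far='9xlltos9'
Chunk 3: stream[18..19]='0' size=0 (terminator). Final body='9xlltos9' (8 bytes)
Body byte 4 at stream offset 12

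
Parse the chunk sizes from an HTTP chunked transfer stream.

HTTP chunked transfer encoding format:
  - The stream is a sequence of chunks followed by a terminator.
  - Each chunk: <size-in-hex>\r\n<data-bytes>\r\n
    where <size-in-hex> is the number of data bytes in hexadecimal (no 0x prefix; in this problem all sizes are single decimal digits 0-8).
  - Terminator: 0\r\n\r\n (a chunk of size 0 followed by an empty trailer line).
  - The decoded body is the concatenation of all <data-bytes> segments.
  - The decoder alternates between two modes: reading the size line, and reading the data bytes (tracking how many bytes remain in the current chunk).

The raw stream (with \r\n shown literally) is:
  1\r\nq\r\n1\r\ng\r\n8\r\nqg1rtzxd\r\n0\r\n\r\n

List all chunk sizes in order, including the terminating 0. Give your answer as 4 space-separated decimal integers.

Answer: 1 1 8 0

Derivation:
Chunk 1: stream[0..1]='1' size=0x1=1, data at stream[3..4]='q' -> body[0..1], body so far='q'
Chunk 2: stream[6..7]='1' size=0x1=1, data at stream[9..10]='g' -> body[1..2], body so far='qg'
Chunk 3: stream[12..13]='8' size=0x8=8, data at stream[15..23]='qg1rtzxd' -> body[2..10], body so far='qgqg1rtzxd'
Chunk 4: stream[25..26]='0' size=0 (terminator). Final body='qgqg1rtzxd' (10 bytes)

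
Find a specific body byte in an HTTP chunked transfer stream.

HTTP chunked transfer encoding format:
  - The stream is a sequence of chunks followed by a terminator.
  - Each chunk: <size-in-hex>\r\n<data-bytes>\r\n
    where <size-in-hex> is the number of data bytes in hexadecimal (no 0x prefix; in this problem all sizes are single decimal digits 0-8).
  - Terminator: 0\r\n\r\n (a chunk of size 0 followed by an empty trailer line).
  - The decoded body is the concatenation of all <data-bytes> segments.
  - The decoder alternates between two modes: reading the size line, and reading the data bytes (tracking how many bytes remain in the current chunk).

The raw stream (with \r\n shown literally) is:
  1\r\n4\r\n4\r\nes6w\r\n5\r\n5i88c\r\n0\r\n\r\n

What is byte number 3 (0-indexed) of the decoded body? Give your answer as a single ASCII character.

Chunk 1: stream[0..1]='1' size=0x1=1, data at stream[3..4]='4' -> body[0..1], body so far='4'
Chunk 2: stream[6..7]='4' size=0x4=4, data at stream[9..13]='es6w' -> body[1..5], body so far='4es6w'
Chunk 3: stream[15..16]='5' size=0x5=5, data at stream[18..23]='5i88c' -> body[5..10], body so far='4es6w5i88c'
Chunk 4: stream[25..26]='0' size=0 (terminator). Final body='4es6w5i88c' (10 bytes)
Body byte 3 = '6'

Answer: 6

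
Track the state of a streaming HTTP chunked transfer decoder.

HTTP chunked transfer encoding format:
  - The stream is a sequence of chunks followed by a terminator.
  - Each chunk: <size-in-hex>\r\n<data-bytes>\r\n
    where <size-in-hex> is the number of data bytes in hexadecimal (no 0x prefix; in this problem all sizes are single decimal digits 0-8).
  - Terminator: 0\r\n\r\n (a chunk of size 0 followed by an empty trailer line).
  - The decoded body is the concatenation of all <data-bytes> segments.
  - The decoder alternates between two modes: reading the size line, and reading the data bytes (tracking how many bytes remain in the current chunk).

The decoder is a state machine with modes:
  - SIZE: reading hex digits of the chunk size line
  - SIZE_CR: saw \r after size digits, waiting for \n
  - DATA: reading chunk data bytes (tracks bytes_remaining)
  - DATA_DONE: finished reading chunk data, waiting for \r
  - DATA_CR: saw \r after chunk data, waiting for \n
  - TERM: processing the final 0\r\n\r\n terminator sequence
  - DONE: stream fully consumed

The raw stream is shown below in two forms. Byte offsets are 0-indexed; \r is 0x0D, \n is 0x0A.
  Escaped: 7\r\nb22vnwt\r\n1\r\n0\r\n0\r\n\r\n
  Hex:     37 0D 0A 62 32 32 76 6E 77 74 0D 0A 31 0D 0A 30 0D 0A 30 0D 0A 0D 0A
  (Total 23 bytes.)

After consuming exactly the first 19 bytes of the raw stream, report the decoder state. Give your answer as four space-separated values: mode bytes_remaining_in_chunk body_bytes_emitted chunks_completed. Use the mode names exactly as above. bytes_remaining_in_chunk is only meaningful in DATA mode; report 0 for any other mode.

Answer: SIZE 0 8 2

Derivation:
Byte 0 = '7': mode=SIZE remaining=0 emitted=0 chunks_done=0
Byte 1 = 0x0D: mode=SIZE_CR remaining=0 emitted=0 chunks_done=0
Byte 2 = 0x0A: mode=DATA remaining=7 emitted=0 chunks_done=0
Byte 3 = 'b': mode=DATA remaining=6 emitted=1 chunks_done=0
Byte 4 = '2': mode=DATA remaining=5 emitted=2 chunks_done=0
Byte 5 = '2': mode=DATA remaining=4 emitted=3 chunks_done=0
Byte 6 = 'v': mode=DATA remaining=3 emitted=4 chunks_done=0
Byte 7 = 'n': mode=DATA remaining=2 emitted=5 chunks_done=0
Byte 8 = 'w': mode=DATA remaining=1 emitted=6 chunks_done=0
Byte 9 = 't': mode=DATA_DONE remaining=0 emitted=7 chunks_done=0
Byte 10 = 0x0D: mode=DATA_CR remaining=0 emitted=7 chunks_done=0
Byte 11 = 0x0A: mode=SIZE remaining=0 emitted=7 chunks_done=1
Byte 12 = '1': mode=SIZE remaining=0 emitted=7 chunks_done=1
Byte 13 = 0x0D: mode=SIZE_CR remaining=0 emitted=7 chunks_done=1
Byte 14 = 0x0A: mode=DATA remaining=1 emitted=7 chunks_done=1
Byte 15 = '0': mode=DATA_DONE remaining=0 emitted=8 chunks_done=1
Byte 16 = 0x0D: mode=DATA_CR remaining=0 emitted=8 chunks_done=1
Byte 17 = 0x0A: mode=SIZE remaining=0 emitted=8 chunks_done=2
Byte 18 = '0': mode=SIZE remaining=0 emitted=8 chunks_done=2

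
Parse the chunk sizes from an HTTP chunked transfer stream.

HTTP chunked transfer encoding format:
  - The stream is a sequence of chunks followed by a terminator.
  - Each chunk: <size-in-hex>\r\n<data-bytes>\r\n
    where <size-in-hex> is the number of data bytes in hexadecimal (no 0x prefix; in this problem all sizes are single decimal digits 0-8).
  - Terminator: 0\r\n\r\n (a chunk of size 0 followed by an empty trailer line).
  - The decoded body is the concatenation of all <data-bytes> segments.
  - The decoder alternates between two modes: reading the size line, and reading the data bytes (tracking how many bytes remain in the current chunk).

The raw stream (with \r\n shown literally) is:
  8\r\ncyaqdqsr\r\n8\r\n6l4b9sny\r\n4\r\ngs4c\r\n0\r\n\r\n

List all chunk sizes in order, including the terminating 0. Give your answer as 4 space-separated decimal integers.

Chunk 1: stream[0..1]='8' size=0x8=8, data at stream[3..11]='cyaqdqsr' -> body[0..8], body so far='cyaqdqsr'
Chunk 2: stream[13..14]='8' size=0x8=8, data at stream[16..24]='6l4b9sny' -> body[8..16], body so far='cyaqdqsr6l4b9sny'
Chunk 3: stream[26..27]='4' size=0x4=4, data at stream[29..33]='gs4c' -> body[16..20], body so far='cyaqdqsr6l4b9snygs4c'
Chunk 4: stream[35..36]='0' size=0 (terminator). Final body='cyaqdqsr6l4b9snygs4c' (20 bytes)

Answer: 8 8 4 0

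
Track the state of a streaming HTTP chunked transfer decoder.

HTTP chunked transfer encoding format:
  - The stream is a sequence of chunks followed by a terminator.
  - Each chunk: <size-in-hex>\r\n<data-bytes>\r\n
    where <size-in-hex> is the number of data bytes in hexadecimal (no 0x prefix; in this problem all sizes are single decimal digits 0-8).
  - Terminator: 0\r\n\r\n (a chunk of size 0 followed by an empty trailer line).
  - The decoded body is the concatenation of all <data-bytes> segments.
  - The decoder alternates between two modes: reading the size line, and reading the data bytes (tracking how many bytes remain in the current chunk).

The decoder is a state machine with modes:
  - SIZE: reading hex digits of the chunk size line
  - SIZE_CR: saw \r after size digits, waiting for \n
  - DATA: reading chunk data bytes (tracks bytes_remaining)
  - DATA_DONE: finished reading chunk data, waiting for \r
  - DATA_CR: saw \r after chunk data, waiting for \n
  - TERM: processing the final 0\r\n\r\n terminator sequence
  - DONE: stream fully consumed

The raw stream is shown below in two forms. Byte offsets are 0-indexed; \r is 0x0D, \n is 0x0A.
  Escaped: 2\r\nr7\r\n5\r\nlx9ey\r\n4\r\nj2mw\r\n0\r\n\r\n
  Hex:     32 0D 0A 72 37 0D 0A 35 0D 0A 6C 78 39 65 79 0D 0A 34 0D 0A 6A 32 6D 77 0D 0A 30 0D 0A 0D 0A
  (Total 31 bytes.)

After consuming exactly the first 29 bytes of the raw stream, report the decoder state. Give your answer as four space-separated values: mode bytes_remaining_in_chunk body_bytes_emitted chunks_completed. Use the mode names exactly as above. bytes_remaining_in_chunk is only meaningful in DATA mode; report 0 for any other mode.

Answer: TERM 0 11 3

Derivation:
Byte 0 = '2': mode=SIZE remaining=0 emitted=0 chunks_done=0
Byte 1 = 0x0D: mode=SIZE_CR remaining=0 emitted=0 chunks_done=0
Byte 2 = 0x0A: mode=DATA remaining=2 emitted=0 chunks_done=0
Byte 3 = 'r': mode=DATA remaining=1 emitted=1 chunks_done=0
Byte 4 = '7': mode=DATA_DONE remaining=0 emitted=2 chunks_done=0
Byte 5 = 0x0D: mode=DATA_CR remaining=0 emitted=2 chunks_done=0
Byte 6 = 0x0A: mode=SIZE remaining=0 emitted=2 chunks_done=1
Byte 7 = '5': mode=SIZE remaining=0 emitted=2 chunks_done=1
Byte 8 = 0x0D: mode=SIZE_CR remaining=0 emitted=2 chunks_done=1
Byte 9 = 0x0A: mode=DATA remaining=5 emitted=2 chunks_done=1
Byte 10 = 'l': mode=DATA remaining=4 emitted=3 chunks_done=1
Byte 11 = 'x': mode=DATA remaining=3 emitted=4 chunks_done=1
Byte 12 = '9': mode=DATA remaining=2 emitted=5 chunks_done=1
Byte 13 = 'e': mode=DATA remaining=1 emitted=6 chunks_done=1
Byte 14 = 'y': mode=DATA_DONE remaining=0 emitted=7 chunks_done=1
Byte 15 = 0x0D: mode=DATA_CR remaining=0 emitted=7 chunks_done=1
Byte 16 = 0x0A: mode=SIZE remaining=0 emitted=7 chunks_done=2
Byte 17 = '4': mode=SIZE remaining=0 emitted=7 chunks_done=2
Byte 18 = 0x0D: mode=SIZE_CR remaining=0 emitted=7 chunks_done=2
Byte 19 = 0x0A: mode=DATA remaining=4 emitted=7 chunks_done=2
Byte 20 = 'j': mode=DATA remaining=3 emitted=8 chunks_done=2
Byte 21 = '2': mode=DATA remaining=2 emitted=9 chunks_done=2
Byte 22 = 'm': mode=DATA remaining=1 emitted=10 chunks_done=2
Byte 23 = 'w': mode=DATA_DONE remaining=0 emitted=11 chunks_done=2
Byte 24 = 0x0D: mode=DATA_CR remaining=0 emitted=11 chunks_done=2
Byte 25 = 0x0A: mode=SIZE remaining=0 emitted=11 chunks_done=3
Byte 26 = '0': mode=SIZE remaining=0 emitted=11 chunks_done=3
Byte 27 = 0x0D: mode=SIZE_CR remaining=0 emitted=11 chunks_done=3
Byte 28 = 0x0A: mode=TERM remaining=0 emitted=11 chunks_done=3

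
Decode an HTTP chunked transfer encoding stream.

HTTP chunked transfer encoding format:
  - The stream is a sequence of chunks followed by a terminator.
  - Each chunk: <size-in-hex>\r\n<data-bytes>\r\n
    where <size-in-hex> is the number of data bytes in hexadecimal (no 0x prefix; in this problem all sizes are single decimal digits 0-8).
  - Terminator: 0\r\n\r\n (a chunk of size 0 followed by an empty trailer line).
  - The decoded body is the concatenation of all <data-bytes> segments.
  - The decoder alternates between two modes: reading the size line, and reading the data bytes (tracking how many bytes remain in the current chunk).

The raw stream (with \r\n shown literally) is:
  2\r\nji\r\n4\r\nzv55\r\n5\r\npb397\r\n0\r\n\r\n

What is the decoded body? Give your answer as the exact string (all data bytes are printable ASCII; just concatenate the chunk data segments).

Chunk 1: stream[0..1]='2' size=0x2=2, data at stream[3..5]='ji' -> body[0..2], body so far='ji'
Chunk 2: stream[7..8]='4' size=0x4=4, data at stream[10..14]='zv55' -> body[2..6], body so far='jizv55'
Chunk 3: stream[16..17]='5' size=0x5=5, data at stream[19..24]='pb397' -> body[6..11], body so far='jizv55pb397'
Chunk 4: stream[26..27]='0' size=0 (terminator). Final body='jizv55pb397' (11 bytes)

Answer: jizv55pb397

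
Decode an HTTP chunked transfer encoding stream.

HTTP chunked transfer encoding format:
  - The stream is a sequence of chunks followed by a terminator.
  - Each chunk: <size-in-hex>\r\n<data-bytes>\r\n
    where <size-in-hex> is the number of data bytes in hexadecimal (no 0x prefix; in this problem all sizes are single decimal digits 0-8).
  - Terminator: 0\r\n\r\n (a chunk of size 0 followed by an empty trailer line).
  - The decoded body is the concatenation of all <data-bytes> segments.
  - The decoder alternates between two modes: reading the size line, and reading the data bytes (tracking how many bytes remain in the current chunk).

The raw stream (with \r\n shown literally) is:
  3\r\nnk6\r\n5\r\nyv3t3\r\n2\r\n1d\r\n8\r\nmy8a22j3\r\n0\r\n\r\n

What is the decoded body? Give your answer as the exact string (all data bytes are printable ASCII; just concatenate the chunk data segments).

Answer: nk6yv3t31dmy8a22j3

Derivation:
Chunk 1: stream[0..1]='3' size=0x3=3, data at stream[3..6]='nk6' -> body[0..3], body so far='nk6'
Chunk 2: stream[8..9]='5' size=0x5=5, data at stream[11..16]='yv3t3' -> body[3..8], body so far='nk6yv3t3'
Chunk 3: stream[18..19]='2' size=0x2=2, data at stream[21..23]='1d' -> body[8..10], body so far='nk6yv3t31d'
Chunk 4: stream[25..26]='8' size=0x8=8, data at stream[28..36]='my8a22j3' -> body[10..18], body so far='nk6yv3t31dmy8a22j3'
Chunk 5: stream[38..39]='0' size=0 (terminator). Final body='nk6yv3t31dmy8a22j3' (18 bytes)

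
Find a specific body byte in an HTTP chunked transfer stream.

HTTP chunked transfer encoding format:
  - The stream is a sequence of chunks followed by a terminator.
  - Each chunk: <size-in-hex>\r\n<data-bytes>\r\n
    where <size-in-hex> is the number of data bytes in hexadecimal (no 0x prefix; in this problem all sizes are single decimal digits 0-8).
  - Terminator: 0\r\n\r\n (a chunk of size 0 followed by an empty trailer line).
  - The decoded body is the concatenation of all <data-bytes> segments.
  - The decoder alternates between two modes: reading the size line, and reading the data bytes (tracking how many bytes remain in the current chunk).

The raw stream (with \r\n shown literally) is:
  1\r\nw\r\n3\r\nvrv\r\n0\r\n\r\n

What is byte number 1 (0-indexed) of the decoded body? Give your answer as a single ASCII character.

Chunk 1: stream[0..1]='1' size=0x1=1, data at stream[3..4]='w' -> body[0..1], body so far='w'
Chunk 2: stream[6..7]='3' size=0x3=3, data at stream[9..12]='vrv' -> body[1..4], body so far='wvrv'
Chunk 3: stream[14..15]='0' size=0 (terminator). Final body='wvrv' (4 bytes)
Body byte 1 = 'v'

Answer: v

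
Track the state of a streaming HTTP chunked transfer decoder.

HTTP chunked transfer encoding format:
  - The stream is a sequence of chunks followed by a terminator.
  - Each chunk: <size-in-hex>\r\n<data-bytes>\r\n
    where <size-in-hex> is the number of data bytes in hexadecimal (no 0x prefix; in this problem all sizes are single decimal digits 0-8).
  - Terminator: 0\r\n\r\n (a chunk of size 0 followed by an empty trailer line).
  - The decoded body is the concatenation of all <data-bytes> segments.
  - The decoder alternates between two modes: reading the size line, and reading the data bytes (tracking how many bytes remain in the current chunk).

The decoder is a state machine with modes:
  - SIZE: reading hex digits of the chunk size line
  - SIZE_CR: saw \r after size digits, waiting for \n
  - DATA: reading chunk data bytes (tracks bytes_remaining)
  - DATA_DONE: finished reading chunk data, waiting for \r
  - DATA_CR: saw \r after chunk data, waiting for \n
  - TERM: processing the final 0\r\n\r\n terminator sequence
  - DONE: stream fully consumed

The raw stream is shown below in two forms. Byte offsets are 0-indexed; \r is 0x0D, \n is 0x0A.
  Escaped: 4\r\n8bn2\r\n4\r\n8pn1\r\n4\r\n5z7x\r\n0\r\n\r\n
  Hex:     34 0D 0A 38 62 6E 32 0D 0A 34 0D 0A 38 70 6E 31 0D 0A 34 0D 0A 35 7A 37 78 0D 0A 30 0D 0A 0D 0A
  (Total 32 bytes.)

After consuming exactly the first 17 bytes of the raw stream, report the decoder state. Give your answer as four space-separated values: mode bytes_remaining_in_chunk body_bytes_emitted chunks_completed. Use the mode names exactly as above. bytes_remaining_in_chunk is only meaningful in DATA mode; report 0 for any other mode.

Answer: DATA_CR 0 8 1

Derivation:
Byte 0 = '4': mode=SIZE remaining=0 emitted=0 chunks_done=0
Byte 1 = 0x0D: mode=SIZE_CR remaining=0 emitted=0 chunks_done=0
Byte 2 = 0x0A: mode=DATA remaining=4 emitted=0 chunks_done=0
Byte 3 = '8': mode=DATA remaining=3 emitted=1 chunks_done=0
Byte 4 = 'b': mode=DATA remaining=2 emitted=2 chunks_done=0
Byte 5 = 'n': mode=DATA remaining=1 emitted=3 chunks_done=0
Byte 6 = '2': mode=DATA_DONE remaining=0 emitted=4 chunks_done=0
Byte 7 = 0x0D: mode=DATA_CR remaining=0 emitted=4 chunks_done=0
Byte 8 = 0x0A: mode=SIZE remaining=0 emitted=4 chunks_done=1
Byte 9 = '4': mode=SIZE remaining=0 emitted=4 chunks_done=1
Byte 10 = 0x0D: mode=SIZE_CR remaining=0 emitted=4 chunks_done=1
Byte 11 = 0x0A: mode=DATA remaining=4 emitted=4 chunks_done=1
Byte 12 = '8': mode=DATA remaining=3 emitted=5 chunks_done=1
Byte 13 = 'p': mode=DATA remaining=2 emitted=6 chunks_done=1
Byte 14 = 'n': mode=DATA remaining=1 emitted=7 chunks_done=1
Byte 15 = '1': mode=DATA_DONE remaining=0 emitted=8 chunks_done=1
Byte 16 = 0x0D: mode=DATA_CR remaining=0 emitted=8 chunks_done=1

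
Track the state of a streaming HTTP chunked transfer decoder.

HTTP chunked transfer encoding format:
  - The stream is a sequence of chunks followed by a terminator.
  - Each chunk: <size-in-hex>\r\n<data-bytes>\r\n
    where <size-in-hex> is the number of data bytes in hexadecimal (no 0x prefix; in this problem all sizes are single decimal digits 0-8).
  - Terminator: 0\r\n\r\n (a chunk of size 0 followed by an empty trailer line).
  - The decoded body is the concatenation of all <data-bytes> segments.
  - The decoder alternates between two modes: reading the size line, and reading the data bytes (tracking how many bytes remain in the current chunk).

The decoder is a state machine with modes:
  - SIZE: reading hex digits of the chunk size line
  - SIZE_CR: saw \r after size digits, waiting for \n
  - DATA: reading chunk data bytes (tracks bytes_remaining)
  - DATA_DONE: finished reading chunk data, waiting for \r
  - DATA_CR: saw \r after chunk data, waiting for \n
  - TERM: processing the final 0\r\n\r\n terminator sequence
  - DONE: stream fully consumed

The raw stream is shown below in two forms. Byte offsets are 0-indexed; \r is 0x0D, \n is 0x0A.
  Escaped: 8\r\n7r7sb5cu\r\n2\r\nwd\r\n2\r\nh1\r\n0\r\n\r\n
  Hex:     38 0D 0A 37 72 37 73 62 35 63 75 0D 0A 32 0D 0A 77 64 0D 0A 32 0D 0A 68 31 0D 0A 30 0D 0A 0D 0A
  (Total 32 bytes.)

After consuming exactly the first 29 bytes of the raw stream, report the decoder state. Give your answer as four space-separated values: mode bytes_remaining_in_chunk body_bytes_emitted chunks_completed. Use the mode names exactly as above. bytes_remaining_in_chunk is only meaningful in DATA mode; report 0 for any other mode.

Byte 0 = '8': mode=SIZE remaining=0 emitted=0 chunks_done=0
Byte 1 = 0x0D: mode=SIZE_CR remaining=0 emitted=0 chunks_done=0
Byte 2 = 0x0A: mode=DATA remaining=8 emitted=0 chunks_done=0
Byte 3 = '7': mode=DATA remaining=7 emitted=1 chunks_done=0
Byte 4 = 'r': mode=DATA remaining=6 emitted=2 chunks_done=0
Byte 5 = '7': mode=DATA remaining=5 emitted=3 chunks_done=0
Byte 6 = 's': mode=DATA remaining=4 emitted=4 chunks_done=0
Byte 7 = 'b': mode=DATA remaining=3 emitted=5 chunks_done=0
Byte 8 = '5': mode=DATA remaining=2 emitted=6 chunks_done=0
Byte 9 = 'c': mode=DATA remaining=1 emitted=7 chunks_done=0
Byte 10 = 'u': mode=DATA_DONE remaining=0 emitted=8 chunks_done=0
Byte 11 = 0x0D: mode=DATA_CR remaining=0 emitted=8 chunks_done=0
Byte 12 = 0x0A: mode=SIZE remaining=0 emitted=8 chunks_done=1
Byte 13 = '2': mode=SIZE remaining=0 emitted=8 chunks_done=1
Byte 14 = 0x0D: mode=SIZE_CR remaining=0 emitted=8 chunks_done=1
Byte 15 = 0x0A: mode=DATA remaining=2 emitted=8 chunks_done=1
Byte 16 = 'w': mode=DATA remaining=1 emitted=9 chunks_done=1
Byte 17 = 'd': mode=DATA_DONE remaining=0 emitted=10 chunks_done=1
Byte 18 = 0x0D: mode=DATA_CR remaining=0 emitted=10 chunks_done=1
Byte 19 = 0x0A: mode=SIZE remaining=0 emitted=10 chunks_done=2
Byte 20 = '2': mode=SIZE remaining=0 emitted=10 chunks_done=2
Byte 21 = 0x0D: mode=SIZE_CR remaining=0 emitted=10 chunks_done=2
Byte 22 = 0x0A: mode=DATA remaining=2 emitted=10 chunks_done=2
Byte 23 = 'h': mode=DATA remaining=1 emitted=11 chunks_done=2
Byte 24 = '1': mode=DATA_DONE remaining=0 emitted=12 chunks_done=2
Byte 25 = 0x0D: mode=DATA_CR remaining=0 emitted=12 chunks_done=2
Byte 26 = 0x0A: mode=SIZE remaining=0 emitted=12 chunks_done=3
Byte 27 = '0': mode=SIZE remaining=0 emitted=12 chunks_done=3
Byte 28 = 0x0D: mode=SIZE_CR remaining=0 emitted=12 chunks_done=3

Answer: SIZE_CR 0 12 3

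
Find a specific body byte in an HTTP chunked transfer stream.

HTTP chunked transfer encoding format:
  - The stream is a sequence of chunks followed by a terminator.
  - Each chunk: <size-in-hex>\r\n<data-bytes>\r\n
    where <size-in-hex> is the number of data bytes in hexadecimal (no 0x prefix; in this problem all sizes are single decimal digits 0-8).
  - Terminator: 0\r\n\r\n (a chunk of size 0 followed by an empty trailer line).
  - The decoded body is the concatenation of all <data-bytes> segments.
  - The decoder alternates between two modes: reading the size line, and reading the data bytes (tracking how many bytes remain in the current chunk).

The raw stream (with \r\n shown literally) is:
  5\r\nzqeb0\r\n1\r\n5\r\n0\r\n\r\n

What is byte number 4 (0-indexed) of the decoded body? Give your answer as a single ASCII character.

Chunk 1: stream[0..1]='5' size=0x5=5, data at stream[3..8]='zqeb0' -> body[0..5], body so far='zqeb0'
Chunk 2: stream[10..11]='1' size=0x1=1, data at stream[13..14]='5' -> body[5..6], body so far='zqeb05'
Chunk 3: stream[16..17]='0' size=0 (terminator). Final body='zqeb05' (6 bytes)
Body byte 4 = '0'

Answer: 0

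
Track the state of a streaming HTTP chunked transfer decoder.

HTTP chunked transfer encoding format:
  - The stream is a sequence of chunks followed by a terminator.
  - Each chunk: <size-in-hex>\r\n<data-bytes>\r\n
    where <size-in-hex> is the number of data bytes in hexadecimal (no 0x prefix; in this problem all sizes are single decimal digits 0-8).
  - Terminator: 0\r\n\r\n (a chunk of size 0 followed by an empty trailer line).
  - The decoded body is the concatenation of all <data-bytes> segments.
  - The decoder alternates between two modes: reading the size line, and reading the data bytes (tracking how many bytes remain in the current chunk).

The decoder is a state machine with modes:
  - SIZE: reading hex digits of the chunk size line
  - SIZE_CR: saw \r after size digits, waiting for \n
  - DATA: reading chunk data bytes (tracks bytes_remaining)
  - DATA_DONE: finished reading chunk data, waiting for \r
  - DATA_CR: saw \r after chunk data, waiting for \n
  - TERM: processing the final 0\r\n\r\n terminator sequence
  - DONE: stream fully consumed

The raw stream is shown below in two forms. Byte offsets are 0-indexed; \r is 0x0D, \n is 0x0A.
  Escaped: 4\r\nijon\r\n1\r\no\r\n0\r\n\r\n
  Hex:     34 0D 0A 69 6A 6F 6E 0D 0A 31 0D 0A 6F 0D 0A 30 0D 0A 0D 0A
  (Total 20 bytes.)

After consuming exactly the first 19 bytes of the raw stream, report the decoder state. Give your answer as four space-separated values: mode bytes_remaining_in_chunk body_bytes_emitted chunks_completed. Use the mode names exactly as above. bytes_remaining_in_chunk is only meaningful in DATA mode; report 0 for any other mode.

Byte 0 = '4': mode=SIZE remaining=0 emitted=0 chunks_done=0
Byte 1 = 0x0D: mode=SIZE_CR remaining=0 emitted=0 chunks_done=0
Byte 2 = 0x0A: mode=DATA remaining=4 emitted=0 chunks_done=0
Byte 3 = 'i': mode=DATA remaining=3 emitted=1 chunks_done=0
Byte 4 = 'j': mode=DATA remaining=2 emitted=2 chunks_done=0
Byte 5 = 'o': mode=DATA remaining=1 emitted=3 chunks_done=0
Byte 6 = 'n': mode=DATA_DONE remaining=0 emitted=4 chunks_done=0
Byte 7 = 0x0D: mode=DATA_CR remaining=0 emitted=4 chunks_done=0
Byte 8 = 0x0A: mode=SIZE remaining=0 emitted=4 chunks_done=1
Byte 9 = '1': mode=SIZE remaining=0 emitted=4 chunks_done=1
Byte 10 = 0x0D: mode=SIZE_CR remaining=0 emitted=4 chunks_done=1
Byte 11 = 0x0A: mode=DATA remaining=1 emitted=4 chunks_done=1
Byte 12 = 'o': mode=DATA_DONE remaining=0 emitted=5 chunks_done=1
Byte 13 = 0x0D: mode=DATA_CR remaining=0 emitted=5 chunks_done=1
Byte 14 = 0x0A: mode=SIZE remaining=0 emitted=5 chunks_done=2
Byte 15 = '0': mode=SIZE remaining=0 emitted=5 chunks_done=2
Byte 16 = 0x0D: mode=SIZE_CR remaining=0 emitted=5 chunks_done=2
Byte 17 = 0x0A: mode=TERM remaining=0 emitted=5 chunks_done=2
Byte 18 = 0x0D: mode=TERM remaining=0 emitted=5 chunks_done=2

Answer: TERM 0 5 2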